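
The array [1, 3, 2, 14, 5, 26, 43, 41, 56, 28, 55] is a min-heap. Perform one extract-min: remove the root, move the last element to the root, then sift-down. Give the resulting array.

remove root 1; move last element 55 to root → [55, 3, 2, 14, 5, 26, 43, 41, 56, 28]
55 vs smaller child 2 at index 2, swap → [2, 3, 55, 14, 5, 26, 43, 41, 56, 28]
55 vs smaller child 26 at index 5, swap → [2, 3, 26, 14, 5, 55, 43, 41, 56, 28]

[2, 3, 26, 14, 5, 55, 43, 41, 56, 28]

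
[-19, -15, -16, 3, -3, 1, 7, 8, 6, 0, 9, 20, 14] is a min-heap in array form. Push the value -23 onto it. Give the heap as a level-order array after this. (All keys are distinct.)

[-23, -15, -19, 3, -3, 1, -16, 8, 6, 0, 9, 20, 14, 7]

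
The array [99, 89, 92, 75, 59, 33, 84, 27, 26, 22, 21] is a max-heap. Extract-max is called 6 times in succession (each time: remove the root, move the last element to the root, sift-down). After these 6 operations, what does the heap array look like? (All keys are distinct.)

extract-max #1 returns 99:
  remove root 99; move last element 21 to root → [21, 89, 92, 75, 59, 33, 84, 27, 26, 22]
  21 vs larger child 92 at index 2, swap → [92, 89, 21, 75, 59, 33, 84, 27, 26, 22]
  21 vs larger child 84 at index 6, swap → [92, 89, 84, 75, 59, 33, 21, 27, 26, 22]
extract-max #2 returns 92:
  remove root 92; move last element 22 to root → [22, 89, 84, 75, 59, 33, 21, 27, 26]
  22 vs larger child 89 at index 1, swap → [89, 22, 84, 75, 59, 33, 21, 27, 26]
  22 vs larger child 75 at index 3, swap → [89, 75, 84, 22, 59, 33, 21, 27, 26]
  22 vs larger child 27 at index 7, swap → [89, 75, 84, 27, 59, 33, 21, 22, 26]
extract-max #3 returns 89:
  remove root 89; move last element 26 to root → [26, 75, 84, 27, 59, 33, 21, 22]
  26 vs larger child 84 at index 2, swap → [84, 75, 26, 27, 59, 33, 21, 22]
  26 vs larger child 33 at index 5, swap → [84, 75, 33, 27, 59, 26, 21, 22]
extract-max #4 returns 84:
  remove root 84; move last element 22 to root → [22, 75, 33, 27, 59, 26, 21]
  22 vs larger child 75 at index 1, swap → [75, 22, 33, 27, 59, 26, 21]
  22 vs larger child 59 at index 4, swap → [75, 59, 33, 27, 22, 26, 21]
extract-max #5 returns 75:
  remove root 75; move last element 21 to root → [21, 59, 33, 27, 22, 26]
  21 vs larger child 59 at index 1, swap → [59, 21, 33, 27, 22, 26]
  21 vs larger child 27 at index 3, swap → [59, 27, 33, 21, 22, 26]
extract-max #6 returns 59:
  remove root 59; move last element 26 to root → [26, 27, 33, 21, 22]
  26 vs larger child 33 at index 2, swap → [33, 27, 26, 21, 22]

[33, 27, 26, 21, 22]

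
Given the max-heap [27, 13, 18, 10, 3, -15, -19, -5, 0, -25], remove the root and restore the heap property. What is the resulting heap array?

remove root 27; move last element -25 to root → [-25, 13, 18, 10, 3, -15, -19, -5, 0]
-25 vs larger child 18 at index 2, swap → [18, 13, -25, 10, 3, -15, -19, -5, 0]
-25 vs larger child -15 at index 5, swap → [18, 13, -15, 10, 3, -25, -19, -5, 0]

[18, 13, -15, 10, 3, -25, -19, -5, 0]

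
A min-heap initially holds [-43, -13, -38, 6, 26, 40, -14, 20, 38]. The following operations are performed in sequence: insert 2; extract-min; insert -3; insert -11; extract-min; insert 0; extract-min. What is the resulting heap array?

insert 2:
  append 2 at index 9 → [-43, -13, -38, 6, 26, 40, -14, 20, 38, 2]
  2 < parent 26 at index 4, swap → [-43, -13, -38, 6, 2, 40, -14, 20, 38, 26]
extract-min → returns -43:
  remove root -43; move last element 26 to root → [26, -13, -38, 6, 2, 40, -14, 20, 38]
  26 vs smaller child -38 at index 2, swap → [-38, -13, 26, 6, 2, 40, -14, 20, 38]
  26 vs smaller child -14 at index 6, swap → [-38, -13, -14, 6, 2, 40, 26, 20, 38]
insert -3:
  append -3 at index 9 → [-38, -13, -14, 6, 2, 40, 26, 20, 38, -3]
  -3 < parent 2 at index 4, swap → [-38, -13, -14, 6, -3, 40, 26, 20, 38, 2]
insert -11:
  append -11 at index 10 → [-38, -13, -14, 6, -3, 40, 26, 20, 38, 2, -11]
  -11 < parent -3 at index 4, swap → [-38, -13, -14, 6, -11, 40, 26, 20, 38, 2, -3]
extract-min → returns -38:
  remove root -38; move last element -3 to root → [-3, -13, -14, 6, -11, 40, 26, 20, 38, 2]
  -3 vs smaller child -14 at index 2, swap → [-14, -13, -3, 6, -11, 40, 26, 20, 38, 2]
insert 0:
  append 0 at index 10 → [-14, -13, -3, 6, -11, 40, 26, 20, 38, 2, 0] (no swap needed)
extract-min → returns -14:
  remove root -14; move last element 0 to root → [0, -13, -3, 6, -11, 40, 26, 20, 38, 2]
  0 vs smaller child -13 at index 1, swap → [-13, 0, -3, 6, -11, 40, 26, 20, 38, 2]
  0 vs smaller child -11 at index 4, swap → [-13, -11, -3, 6, 0, 40, 26, 20, 38, 2]

[-13, -11, -3, 6, 0, 40, 26, 20, 38, 2]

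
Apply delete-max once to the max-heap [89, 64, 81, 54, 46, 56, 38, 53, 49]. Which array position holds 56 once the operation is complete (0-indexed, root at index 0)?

remove root 89; move last element 49 to root → [49, 64, 81, 54, 46, 56, 38, 53]
49 vs larger child 81 at index 2, swap → [81, 64, 49, 54, 46, 56, 38, 53]
49 vs larger child 56 at index 5, swap → [81, 64, 56, 54, 46, 49, 38, 53]
resulting array: [81, 64, 56, 54, 46, 49, 38, 53]

2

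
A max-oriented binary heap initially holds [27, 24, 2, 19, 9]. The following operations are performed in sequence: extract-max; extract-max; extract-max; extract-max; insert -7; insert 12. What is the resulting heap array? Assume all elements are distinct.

extract-max → returns 27:
  remove root 27; move last element 9 to root → [9, 24, 2, 19]
  9 vs larger child 24 at index 1, swap → [24, 9, 2, 19]
  9 vs only child 19 at index 3, swap → [24, 19, 2, 9]
extract-max → returns 24:
  remove root 24; move last element 9 to root → [9, 19, 2]
  9 vs larger child 19 at index 1, swap → [19, 9, 2]
extract-max → returns 19:
  remove root 19; move last element 2 to root → [2, 9]
  2 vs only child 9 at index 1, swap → [9, 2]
extract-max → returns 9:
  remove root 9; move last element 2 to root → [2] (no swap needed)
insert -7:
  append -7 at index 1 → [2, -7] (no swap needed)
insert 12:
  append 12 at index 2 → [2, -7, 12]
  12 > parent 2 at index 0, swap → [12, -7, 2]

[12, -7, 2]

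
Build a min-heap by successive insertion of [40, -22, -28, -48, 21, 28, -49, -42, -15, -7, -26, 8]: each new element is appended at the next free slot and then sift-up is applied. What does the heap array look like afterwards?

Insert 40:
  append 40 at index 0 → [40] (no swap needed)
Insert -22:
  append -22 at index 1 → [40, -22]
  -22 < parent 40 at index 0, swap → [-22, 40]
Insert -28:
  append -28 at index 2 → [-22, 40, -28]
  -28 < parent -22 at index 0, swap → [-28, 40, -22]
Insert -48:
  append -48 at index 3 → [-28, 40, -22, -48]
  -48 < parent 40 at index 1, swap → [-28, -48, -22, 40]
  -48 < parent -28 at index 0, swap → [-48, -28, -22, 40]
Insert 21:
  append 21 at index 4 → [-48, -28, -22, 40, 21] (no swap needed)
Insert 28:
  append 28 at index 5 → [-48, -28, -22, 40, 21, 28] (no swap needed)
Insert -49:
  append -49 at index 6 → [-48, -28, -22, 40, 21, 28, -49]
  -49 < parent -22 at index 2, swap → [-48, -28, -49, 40, 21, 28, -22]
  -49 < parent -48 at index 0, swap → [-49, -28, -48, 40, 21, 28, -22]
Insert -42:
  append -42 at index 7 → [-49, -28, -48, 40, 21, 28, -22, -42]
  -42 < parent 40 at index 3, swap → [-49, -28, -48, -42, 21, 28, -22, 40]
  -42 < parent -28 at index 1, swap → [-49, -42, -48, -28, 21, 28, -22, 40]
Insert -15:
  append -15 at index 8 → [-49, -42, -48, -28, 21, 28, -22, 40, -15] (no swap needed)
Insert -7:
  append -7 at index 9 → [-49, -42, -48, -28, 21, 28, -22, 40, -15, -7]
  -7 < parent 21 at index 4, swap → [-49, -42, -48, -28, -7, 28, -22, 40, -15, 21]
Insert -26:
  append -26 at index 10 → [-49, -42, -48, -28, -7, 28, -22, 40, -15, 21, -26]
  -26 < parent -7 at index 4, swap → [-49, -42, -48, -28, -26, 28, -22, 40, -15, 21, -7]
Insert 8:
  append 8 at index 11 → [-49, -42, -48, -28, -26, 28, -22, 40, -15, 21, -7, 8]
  8 < parent 28 at index 5, swap → [-49, -42, -48, -28, -26, 8, -22, 40, -15, 21, -7, 28]

[-49, -42, -48, -28, -26, 8, -22, 40, -15, 21, -7, 28]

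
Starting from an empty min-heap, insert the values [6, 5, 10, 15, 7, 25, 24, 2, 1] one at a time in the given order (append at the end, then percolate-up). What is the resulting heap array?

Insert 6:
  append 6 at index 0 → [6] (no swap needed)
Insert 5:
  append 5 at index 1 → [6, 5]
  5 < parent 6 at index 0, swap → [5, 6]
Insert 10:
  append 10 at index 2 → [5, 6, 10] (no swap needed)
Insert 15:
  append 15 at index 3 → [5, 6, 10, 15] (no swap needed)
Insert 7:
  append 7 at index 4 → [5, 6, 10, 15, 7] (no swap needed)
Insert 25:
  append 25 at index 5 → [5, 6, 10, 15, 7, 25] (no swap needed)
Insert 24:
  append 24 at index 6 → [5, 6, 10, 15, 7, 25, 24] (no swap needed)
Insert 2:
  append 2 at index 7 → [5, 6, 10, 15, 7, 25, 24, 2]
  2 < parent 15 at index 3, swap → [5, 6, 10, 2, 7, 25, 24, 15]
  2 < parent 6 at index 1, swap → [5, 2, 10, 6, 7, 25, 24, 15]
  2 < parent 5 at index 0, swap → [2, 5, 10, 6, 7, 25, 24, 15]
Insert 1:
  append 1 at index 8 → [2, 5, 10, 6, 7, 25, 24, 15, 1]
  1 < parent 6 at index 3, swap → [2, 5, 10, 1, 7, 25, 24, 15, 6]
  1 < parent 5 at index 1, swap → [2, 1, 10, 5, 7, 25, 24, 15, 6]
  1 < parent 2 at index 0, swap → [1, 2, 10, 5, 7, 25, 24, 15, 6]

[1, 2, 10, 5, 7, 25, 24, 15, 6]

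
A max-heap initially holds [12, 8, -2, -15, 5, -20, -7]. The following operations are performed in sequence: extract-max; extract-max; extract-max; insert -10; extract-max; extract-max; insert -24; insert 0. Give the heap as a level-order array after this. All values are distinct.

[0, -10, -20, -24, -15]

extract-max → returns 12:
  remove root 12; move last element -7 to root → [-7, 8, -2, -15, 5, -20]
  -7 vs larger child 8 at index 1, swap → [8, -7, -2, -15, 5, -20]
  -7 vs larger child 5 at index 4, swap → [8, 5, -2, -15, -7, -20]
extract-max → returns 8:
  remove root 8; move last element -20 to root → [-20, 5, -2, -15, -7]
  -20 vs larger child 5 at index 1, swap → [5, -20, -2, -15, -7]
  -20 vs larger child -7 at index 4, swap → [5, -7, -2, -15, -20]
extract-max → returns 5:
  remove root 5; move last element -20 to root → [-20, -7, -2, -15]
  -20 vs larger child -2 at index 2, swap → [-2, -7, -20, -15]
insert -10:
  append -10 at index 4 → [-2, -7, -20, -15, -10] (no swap needed)
extract-max → returns -2:
  remove root -2; move last element -10 to root → [-10, -7, -20, -15]
  -10 vs larger child -7 at index 1, swap → [-7, -10, -20, -15]
extract-max → returns -7:
  remove root -7; move last element -15 to root → [-15, -10, -20]
  -15 vs larger child -10 at index 1, swap → [-10, -15, -20]
insert -24:
  append -24 at index 3 → [-10, -15, -20, -24] (no swap needed)
insert 0:
  append 0 at index 4 → [-10, -15, -20, -24, 0]
  0 > parent -15 at index 1, swap → [-10, 0, -20, -24, -15]
  0 > parent -10 at index 0, swap → [0, -10, -20, -24, -15]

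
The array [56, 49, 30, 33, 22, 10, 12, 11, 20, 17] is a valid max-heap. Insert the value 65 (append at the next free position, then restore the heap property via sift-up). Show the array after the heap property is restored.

append 65 at index 10 → [56, 49, 30, 33, 22, 10, 12, 11, 20, 17, 65]
65 > parent 22 at index 4, swap → [56, 49, 30, 33, 65, 10, 12, 11, 20, 17, 22]
65 > parent 49 at index 1, swap → [56, 65, 30, 33, 49, 10, 12, 11, 20, 17, 22]
65 > parent 56 at index 0, swap → [65, 56, 30, 33, 49, 10, 12, 11, 20, 17, 22]

[65, 56, 30, 33, 49, 10, 12, 11, 20, 17, 22]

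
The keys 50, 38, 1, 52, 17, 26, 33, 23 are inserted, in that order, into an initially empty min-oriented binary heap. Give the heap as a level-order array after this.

Insert 50:
  append 50 at index 0 → [50] (no swap needed)
Insert 38:
  append 38 at index 1 → [50, 38]
  38 < parent 50 at index 0, swap → [38, 50]
Insert 1:
  append 1 at index 2 → [38, 50, 1]
  1 < parent 38 at index 0, swap → [1, 50, 38]
Insert 52:
  append 52 at index 3 → [1, 50, 38, 52] (no swap needed)
Insert 17:
  append 17 at index 4 → [1, 50, 38, 52, 17]
  17 < parent 50 at index 1, swap → [1, 17, 38, 52, 50]
Insert 26:
  append 26 at index 5 → [1, 17, 38, 52, 50, 26]
  26 < parent 38 at index 2, swap → [1, 17, 26, 52, 50, 38]
Insert 33:
  append 33 at index 6 → [1, 17, 26, 52, 50, 38, 33] (no swap needed)
Insert 23:
  append 23 at index 7 → [1, 17, 26, 52, 50, 38, 33, 23]
  23 < parent 52 at index 3, swap → [1, 17, 26, 23, 50, 38, 33, 52]

[1, 17, 26, 23, 50, 38, 33, 52]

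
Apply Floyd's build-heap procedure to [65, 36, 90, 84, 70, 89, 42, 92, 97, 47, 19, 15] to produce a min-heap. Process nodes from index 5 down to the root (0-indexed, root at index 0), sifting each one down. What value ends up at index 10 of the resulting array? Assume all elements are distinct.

sift down from index 5:
  89 vs only child 15 at index 11, swap → [65, 36, 90, 84, 70, 15, 42, 92, 97, 47, 19, 89]
sift down from index 4:
  70 vs smaller child 19 at index 10, swap → [65, 36, 90, 84, 19, 15, 42, 92, 97, 47, 70, 89]
sift down from index 3: already satisfies heap property
sift down from index 2:
  90 vs smaller child 15 at index 5, swap → [65, 36, 15, 84, 19, 90, 42, 92, 97, 47, 70, 89]
  90 vs only child 89 at index 11, swap → [65, 36, 15, 84, 19, 89, 42, 92, 97, 47, 70, 90]
sift down from index 1:
  36 vs smaller child 19 at index 4, swap → [65, 19, 15, 84, 36, 89, 42, 92, 97, 47, 70, 90]
sift down from index 0:
  65 vs smaller child 15 at index 2, swap → [15, 19, 65, 84, 36, 89, 42, 92, 97, 47, 70, 90]
  65 vs smaller child 42 at index 6, swap → [15, 19, 42, 84, 36, 89, 65, 92, 97, 47, 70, 90]
resulting array: [15, 19, 42, 84, 36, 89, 65, 92, 97, 47, 70, 90]

70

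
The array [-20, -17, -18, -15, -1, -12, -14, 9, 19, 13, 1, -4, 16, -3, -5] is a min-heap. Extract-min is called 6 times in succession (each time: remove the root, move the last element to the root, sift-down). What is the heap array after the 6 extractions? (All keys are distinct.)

extract-min #1 returns -20:
  remove root -20; move last element -5 to root → [-5, -17, -18, -15, -1, -12, -14, 9, 19, 13, 1, -4, 16, -3]
  -5 vs smaller child -18 at index 2, swap → [-18, -17, -5, -15, -1, -12, -14, 9, 19, 13, 1, -4, 16, -3]
  -5 vs smaller child -14 at index 6, swap → [-18, -17, -14, -15, -1, -12, -5, 9, 19, 13, 1, -4, 16, -3]
extract-min #2 returns -18:
  remove root -18; move last element -3 to root → [-3, -17, -14, -15, -1, -12, -5, 9, 19, 13, 1, -4, 16]
  -3 vs smaller child -17 at index 1, swap → [-17, -3, -14, -15, -1, -12, -5, 9, 19, 13, 1, -4, 16]
  -3 vs smaller child -15 at index 3, swap → [-17, -15, -14, -3, -1, -12, -5, 9, 19, 13, 1, -4, 16]
extract-min #3 returns -17:
  remove root -17; move last element 16 to root → [16, -15, -14, -3, -1, -12, -5, 9, 19, 13, 1, -4]
  16 vs smaller child -15 at index 1, swap → [-15, 16, -14, -3, -1, -12, -5, 9, 19, 13, 1, -4]
  16 vs smaller child -3 at index 3, swap → [-15, -3, -14, 16, -1, -12, -5, 9, 19, 13, 1, -4]
  16 vs smaller child 9 at index 7, swap → [-15, -3, -14, 9, -1, -12, -5, 16, 19, 13, 1, -4]
extract-min #4 returns -15:
  remove root -15; move last element -4 to root → [-4, -3, -14, 9, -1, -12, -5, 16, 19, 13, 1]
  -4 vs smaller child -14 at index 2, swap → [-14, -3, -4, 9, -1, -12, -5, 16, 19, 13, 1]
  -4 vs smaller child -12 at index 5, swap → [-14, -3, -12, 9, -1, -4, -5, 16, 19, 13, 1]
extract-min #5 returns -14:
  remove root -14; move last element 1 to root → [1, -3, -12, 9, -1, -4, -5, 16, 19, 13]
  1 vs smaller child -12 at index 2, swap → [-12, -3, 1, 9, -1, -4, -5, 16, 19, 13]
  1 vs smaller child -5 at index 6, swap → [-12, -3, -5, 9, -1, -4, 1, 16, 19, 13]
extract-min #6 returns -12:
  remove root -12; move last element 13 to root → [13, -3, -5, 9, -1, -4, 1, 16, 19]
  13 vs smaller child -5 at index 2, swap → [-5, -3, 13, 9, -1, -4, 1, 16, 19]
  13 vs smaller child -4 at index 5, swap → [-5, -3, -4, 9, -1, 13, 1, 16, 19]

[-5, -3, -4, 9, -1, 13, 1, 16, 19]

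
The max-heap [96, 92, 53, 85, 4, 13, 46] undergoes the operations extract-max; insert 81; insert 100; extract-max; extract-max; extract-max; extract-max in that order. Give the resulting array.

extract-max → returns 96:
  remove root 96; move last element 46 to root → [46, 92, 53, 85, 4, 13]
  46 vs larger child 92 at index 1, swap → [92, 46, 53, 85, 4, 13]
  46 vs larger child 85 at index 3, swap → [92, 85, 53, 46, 4, 13]
insert 81:
  append 81 at index 6 → [92, 85, 53, 46, 4, 13, 81]
  81 > parent 53 at index 2, swap → [92, 85, 81, 46, 4, 13, 53]
insert 100:
  append 100 at index 7 → [92, 85, 81, 46, 4, 13, 53, 100]
  100 > parent 46 at index 3, swap → [92, 85, 81, 100, 4, 13, 53, 46]
  100 > parent 85 at index 1, swap → [92, 100, 81, 85, 4, 13, 53, 46]
  100 > parent 92 at index 0, swap → [100, 92, 81, 85, 4, 13, 53, 46]
extract-max → returns 100:
  remove root 100; move last element 46 to root → [46, 92, 81, 85, 4, 13, 53]
  46 vs larger child 92 at index 1, swap → [92, 46, 81, 85, 4, 13, 53]
  46 vs larger child 85 at index 3, swap → [92, 85, 81, 46, 4, 13, 53]
extract-max → returns 92:
  remove root 92; move last element 53 to root → [53, 85, 81, 46, 4, 13]
  53 vs larger child 85 at index 1, swap → [85, 53, 81, 46, 4, 13]
extract-max → returns 85:
  remove root 85; move last element 13 to root → [13, 53, 81, 46, 4]
  13 vs larger child 81 at index 2, swap → [81, 53, 13, 46, 4]
extract-max → returns 81:
  remove root 81; move last element 4 to root → [4, 53, 13, 46]
  4 vs larger child 53 at index 1, swap → [53, 4, 13, 46]
  4 vs only child 46 at index 3, swap → [53, 46, 13, 4]

[53, 46, 13, 4]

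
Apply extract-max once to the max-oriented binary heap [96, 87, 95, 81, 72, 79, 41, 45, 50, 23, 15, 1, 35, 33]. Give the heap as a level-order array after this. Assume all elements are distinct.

[95, 87, 79, 81, 72, 35, 41, 45, 50, 23, 15, 1, 33]

remove root 96; move last element 33 to root → [33, 87, 95, 81, 72, 79, 41, 45, 50, 23, 15, 1, 35]
33 vs larger child 95 at index 2, swap → [95, 87, 33, 81, 72, 79, 41, 45, 50, 23, 15, 1, 35]
33 vs larger child 79 at index 5, swap → [95, 87, 79, 81, 72, 33, 41, 45, 50, 23, 15, 1, 35]
33 vs larger child 35 at index 12, swap → [95, 87, 79, 81, 72, 35, 41, 45, 50, 23, 15, 1, 33]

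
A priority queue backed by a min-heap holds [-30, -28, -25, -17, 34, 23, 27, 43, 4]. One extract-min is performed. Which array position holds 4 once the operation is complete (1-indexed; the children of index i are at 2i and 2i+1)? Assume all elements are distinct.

4

remove root -30; move last element 4 to root → [4, -28, -25, -17, 34, 23, 27, 43]
4 vs smaller child -28 at index 2, swap → [-28, 4, -25, -17, 34, 23, 27, 43]
4 vs smaller child -17 at index 4, swap → [-28, -17, -25, 4, 34, 23, 27, 43]
resulting array: [-28, -17, -25, 4, 34, 23, 27, 43]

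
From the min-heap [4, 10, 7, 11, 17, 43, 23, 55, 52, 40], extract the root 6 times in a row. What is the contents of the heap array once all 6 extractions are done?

extract-min #1 returns 4:
  remove root 4; move last element 40 to root → [40, 10, 7, 11, 17, 43, 23, 55, 52]
  40 vs smaller child 7 at index 2, swap → [7, 10, 40, 11, 17, 43, 23, 55, 52]
  40 vs smaller child 23 at index 6, swap → [7, 10, 23, 11, 17, 43, 40, 55, 52]
extract-min #2 returns 7:
  remove root 7; move last element 52 to root → [52, 10, 23, 11, 17, 43, 40, 55]
  52 vs smaller child 10 at index 1, swap → [10, 52, 23, 11, 17, 43, 40, 55]
  52 vs smaller child 11 at index 3, swap → [10, 11, 23, 52, 17, 43, 40, 55]
extract-min #3 returns 10:
  remove root 10; move last element 55 to root → [55, 11, 23, 52, 17, 43, 40]
  55 vs smaller child 11 at index 1, swap → [11, 55, 23, 52, 17, 43, 40]
  55 vs smaller child 17 at index 4, swap → [11, 17, 23, 52, 55, 43, 40]
extract-min #4 returns 11:
  remove root 11; move last element 40 to root → [40, 17, 23, 52, 55, 43]
  40 vs smaller child 17 at index 1, swap → [17, 40, 23, 52, 55, 43]
extract-min #5 returns 17:
  remove root 17; move last element 43 to root → [43, 40, 23, 52, 55]
  43 vs smaller child 23 at index 2, swap → [23, 40, 43, 52, 55]
extract-min #6 returns 23:
  remove root 23; move last element 55 to root → [55, 40, 43, 52]
  55 vs smaller child 40 at index 1, swap → [40, 55, 43, 52]
  55 vs only child 52 at index 3, swap → [40, 52, 43, 55]

[40, 52, 43, 55]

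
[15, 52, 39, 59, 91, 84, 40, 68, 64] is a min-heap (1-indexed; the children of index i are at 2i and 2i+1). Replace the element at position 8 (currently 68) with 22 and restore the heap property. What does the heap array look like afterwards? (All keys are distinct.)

[15, 22, 39, 52, 91, 84, 40, 59, 64]

set index 8 from 68 to 22 → [15, 52, 39, 59, 91, 84, 40, 22, 64]
22 < parent 59 at index 4, swap → [15, 52, 39, 22, 91, 84, 40, 59, 64]
22 < parent 52 at index 2, swap → [15, 22, 39, 52, 91, 84, 40, 59, 64]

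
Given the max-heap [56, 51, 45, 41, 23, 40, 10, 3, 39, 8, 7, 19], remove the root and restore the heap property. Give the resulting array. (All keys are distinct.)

remove root 56; move last element 19 to root → [19, 51, 45, 41, 23, 40, 10, 3, 39, 8, 7]
19 vs larger child 51 at index 1, swap → [51, 19, 45, 41, 23, 40, 10, 3, 39, 8, 7]
19 vs larger child 41 at index 3, swap → [51, 41, 45, 19, 23, 40, 10, 3, 39, 8, 7]
19 vs larger child 39 at index 8, swap → [51, 41, 45, 39, 23, 40, 10, 3, 19, 8, 7]

[51, 41, 45, 39, 23, 40, 10, 3, 19, 8, 7]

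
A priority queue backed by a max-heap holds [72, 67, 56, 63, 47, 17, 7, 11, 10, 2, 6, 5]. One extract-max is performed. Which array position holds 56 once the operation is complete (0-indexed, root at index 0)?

remove root 72; move last element 5 to root → [5, 67, 56, 63, 47, 17, 7, 11, 10, 2, 6]
5 vs larger child 67 at index 1, swap → [67, 5, 56, 63, 47, 17, 7, 11, 10, 2, 6]
5 vs larger child 63 at index 3, swap → [67, 63, 56, 5, 47, 17, 7, 11, 10, 2, 6]
5 vs larger child 11 at index 7, swap → [67, 63, 56, 11, 47, 17, 7, 5, 10, 2, 6]
resulting array: [67, 63, 56, 11, 47, 17, 7, 5, 10, 2, 6]

2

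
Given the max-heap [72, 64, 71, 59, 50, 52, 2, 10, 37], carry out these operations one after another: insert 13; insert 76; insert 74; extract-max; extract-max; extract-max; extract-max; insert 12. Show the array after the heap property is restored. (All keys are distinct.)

insert 13:
  append 13 at index 9 → [72, 64, 71, 59, 50, 52, 2, 10, 37, 13] (no swap needed)
insert 76:
  append 76 at index 10 → [72, 64, 71, 59, 50, 52, 2, 10, 37, 13, 76]
  76 > parent 50 at index 4, swap → [72, 64, 71, 59, 76, 52, 2, 10, 37, 13, 50]
  76 > parent 64 at index 1, swap → [72, 76, 71, 59, 64, 52, 2, 10, 37, 13, 50]
  76 > parent 72 at index 0, swap → [76, 72, 71, 59, 64, 52, 2, 10, 37, 13, 50]
insert 74:
  append 74 at index 11 → [76, 72, 71, 59, 64, 52, 2, 10, 37, 13, 50, 74]
  74 > parent 52 at index 5, swap → [76, 72, 71, 59, 64, 74, 2, 10, 37, 13, 50, 52]
  74 > parent 71 at index 2, swap → [76, 72, 74, 59, 64, 71, 2, 10, 37, 13, 50, 52]
extract-max → returns 76:
  remove root 76; move last element 52 to root → [52, 72, 74, 59, 64, 71, 2, 10, 37, 13, 50]
  52 vs larger child 74 at index 2, swap → [74, 72, 52, 59, 64, 71, 2, 10, 37, 13, 50]
  52 vs larger child 71 at index 5, swap → [74, 72, 71, 59, 64, 52, 2, 10, 37, 13, 50]
extract-max → returns 74:
  remove root 74; move last element 50 to root → [50, 72, 71, 59, 64, 52, 2, 10, 37, 13]
  50 vs larger child 72 at index 1, swap → [72, 50, 71, 59, 64, 52, 2, 10, 37, 13]
  50 vs larger child 64 at index 4, swap → [72, 64, 71, 59, 50, 52, 2, 10, 37, 13]
extract-max → returns 72:
  remove root 72; move last element 13 to root → [13, 64, 71, 59, 50, 52, 2, 10, 37]
  13 vs larger child 71 at index 2, swap → [71, 64, 13, 59, 50, 52, 2, 10, 37]
  13 vs larger child 52 at index 5, swap → [71, 64, 52, 59, 50, 13, 2, 10, 37]
extract-max → returns 71:
  remove root 71; move last element 37 to root → [37, 64, 52, 59, 50, 13, 2, 10]
  37 vs larger child 64 at index 1, swap → [64, 37, 52, 59, 50, 13, 2, 10]
  37 vs larger child 59 at index 3, swap → [64, 59, 52, 37, 50, 13, 2, 10]
insert 12:
  append 12 at index 8 → [64, 59, 52, 37, 50, 13, 2, 10, 12] (no swap needed)

[64, 59, 52, 37, 50, 13, 2, 10, 12]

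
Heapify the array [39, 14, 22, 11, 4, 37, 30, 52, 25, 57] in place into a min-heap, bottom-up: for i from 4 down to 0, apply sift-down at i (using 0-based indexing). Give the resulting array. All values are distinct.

[4, 11, 22, 25, 14, 37, 30, 52, 39, 57]

sift down from index 4: already satisfies heap property
sift down from index 3: already satisfies heap property
sift down from index 2: already satisfies heap property
sift down from index 1:
  14 vs smaller child 4 at index 4, swap → [39, 4, 22, 11, 14, 37, 30, 52, 25, 57]
sift down from index 0:
  39 vs smaller child 4 at index 1, swap → [4, 39, 22, 11, 14, 37, 30, 52, 25, 57]
  39 vs smaller child 11 at index 3, swap → [4, 11, 22, 39, 14, 37, 30, 52, 25, 57]
  39 vs smaller child 25 at index 8, swap → [4, 11, 22, 25, 14, 37, 30, 52, 39, 57]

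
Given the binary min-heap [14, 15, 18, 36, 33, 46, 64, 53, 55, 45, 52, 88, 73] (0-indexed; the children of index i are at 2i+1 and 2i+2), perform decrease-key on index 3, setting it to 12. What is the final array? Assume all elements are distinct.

[12, 14, 18, 15, 33, 46, 64, 53, 55, 45, 52, 88, 73]

set index 3 from 36 to 12 → [14, 15, 18, 12, 33, 46, 64, 53, 55, 45, 52, 88, 73]
12 < parent 15 at index 1, swap → [14, 12, 18, 15, 33, 46, 64, 53, 55, 45, 52, 88, 73]
12 < parent 14 at index 0, swap → [12, 14, 18, 15, 33, 46, 64, 53, 55, 45, 52, 88, 73]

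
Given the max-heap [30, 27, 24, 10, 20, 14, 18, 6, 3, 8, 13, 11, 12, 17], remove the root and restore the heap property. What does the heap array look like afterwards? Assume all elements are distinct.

[27, 20, 24, 10, 17, 14, 18, 6, 3, 8, 13, 11, 12]

remove root 30; move last element 17 to root → [17, 27, 24, 10, 20, 14, 18, 6, 3, 8, 13, 11, 12]
17 vs larger child 27 at index 1, swap → [27, 17, 24, 10, 20, 14, 18, 6, 3, 8, 13, 11, 12]
17 vs larger child 20 at index 4, swap → [27, 20, 24, 10, 17, 14, 18, 6, 3, 8, 13, 11, 12]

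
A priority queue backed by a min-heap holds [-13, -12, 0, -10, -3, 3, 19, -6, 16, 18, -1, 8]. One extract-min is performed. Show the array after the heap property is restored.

remove root -13; move last element 8 to root → [8, -12, 0, -10, -3, 3, 19, -6, 16, 18, -1]
8 vs smaller child -12 at index 1, swap → [-12, 8, 0, -10, -3, 3, 19, -6, 16, 18, -1]
8 vs smaller child -10 at index 3, swap → [-12, -10, 0, 8, -3, 3, 19, -6, 16, 18, -1]
8 vs smaller child -6 at index 7, swap → [-12, -10, 0, -6, -3, 3, 19, 8, 16, 18, -1]

[-12, -10, 0, -6, -3, 3, 19, 8, 16, 18, -1]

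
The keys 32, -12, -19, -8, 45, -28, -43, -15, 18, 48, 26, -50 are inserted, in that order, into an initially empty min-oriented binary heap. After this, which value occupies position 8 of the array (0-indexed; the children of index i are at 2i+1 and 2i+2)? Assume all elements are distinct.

18

Insert 32:
  append 32 at index 0 → [32] (no swap needed)
Insert -12:
  append -12 at index 1 → [32, -12]
  -12 < parent 32 at index 0, swap → [-12, 32]
Insert -19:
  append -19 at index 2 → [-12, 32, -19]
  -19 < parent -12 at index 0, swap → [-19, 32, -12]
Insert -8:
  append -8 at index 3 → [-19, 32, -12, -8]
  -8 < parent 32 at index 1, swap → [-19, -8, -12, 32]
Insert 45:
  append 45 at index 4 → [-19, -8, -12, 32, 45] (no swap needed)
Insert -28:
  append -28 at index 5 → [-19, -8, -12, 32, 45, -28]
  -28 < parent -12 at index 2, swap → [-19, -8, -28, 32, 45, -12]
  -28 < parent -19 at index 0, swap → [-28, -8, -19, 32, 45, -12]
Insert -43:
  append -43 at index 6 → [-28, -8, -19, 32, 45, -12, -43]
  -43 < parent -19 at index 2, swap → [-28, -8, -43, 32, 45, -12, -19]
  -43 < parent -28 at index 0, swap → [-43, -8, -28, 32, 45, -12, -19]
Insert -15:
  append -15 at index 7 → [-43, -8, -28, 32, 45, -12, -19, -15]
  -15 < parent 32 at index 3, swap → [-43, -8, -28, -15, 45, -12, -19, 32]
  -15 < parent -8 at index 1, swap → [-43, -15, -28, -8, 45, -12, -19, 32]
Insert 18:
  append 18 at index 8 → [-43, -15, -28, -8, 45, -12, -19, 32, 18] (no swap needed)
Insert 48:
  append 48 at index 9 → [-43, -15, -28, -8, 45, -12, -19, 32, 18, 48] (no swap needed)
Insert 26:
  append 26 at index 10 → [-43, -15, -28, -8, 45, -12, -19, 32, 18, 48, 26]
  26 < parent 45 at index 4, swap → [-43, -15, -28, -8, 26, -12, -19, 32, 18, 48, 45]
Insert -50:
  append -50 at index 11 → [-43, -15, -28, -8, 26, -12, -19, 32, 18, 48, 45, -50]
  -50 < parent -12 at index 5, swap → [-43, -15, -28, -8, 26, -50, -19, 32, 18, 48, 45, -12]
  -50 < parent -28 at index 2, swap → [-43, -15, -50, -8, 26, -28, -19, 32, 18, 48, 45, -12]
  -50 < parent -43 at index 0, swap → [-50, -15, -43, -8, 26, -28, -19, 32, 18, 48, 45, -12]
resulting array: [-50, -15, -43, -8, 26, -28, -19, 32, 18, 48, 45, -12]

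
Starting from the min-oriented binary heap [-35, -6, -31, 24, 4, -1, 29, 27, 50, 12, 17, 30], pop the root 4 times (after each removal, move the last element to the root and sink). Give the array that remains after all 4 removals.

extract-min #1 returns -35:
  remove root -35; move last element 30 to root → [30, -6, -31, 24, 4, -1, 29, 27, 50, 12, 17]
  30 vs smaller child -31 at index 2, swap → [-31, -6, 30, 24, 4, -1, 29, 27, 50, 12, 17]
  30 vs smaller child -1 at index 5, swap → [-31, -6, -1, 24, 4, 30, 29, 27, 50, 12, 17]
extract-min #2 returns -31:
  remove root -31; move last element 17 to root → [17, -6, -1, 24, 4, 30, 29, 27, 50, 12]
  17 vs smaller child -6 at index 1, swap → [-6, 17, -1, 24, 4, 30, 29, 27, 50, 12]
  17 vs smaller child 4 at index 4, swap → [-6, 4, -1, 24, 17, 30, 29, 27, 50, 12]
  17 vs only child 12 at index 9, swap → [-6, 4, -1, 24, 12, 30, 29, 27, 50, 17]
extract-min #3 returns -6:
  remove root -6; move last element 17 to root → [17, 4, -1, 24, 12, 30, 29, 27, 50]
  17 vs smaller child -1 at index 2, swap → [-1, 4, 17, 24, 12, 30, 29, 27, 50]
extract-min #4 returns -1:
  remove root -1; move last element 50 to root → [50, 4, 17, 24, 12, 30, 29, 27]
  50 vs smaller child 4 at index 1, swap → [4, 50, 17, 24, 12, 30, 29, 27]
  50 vs smaller child 12 at index 4, swap → [4, 12, 17, 24, 50, 30, 29, 27]

[4, 12, 17, 24, 50, 30, 29, 27]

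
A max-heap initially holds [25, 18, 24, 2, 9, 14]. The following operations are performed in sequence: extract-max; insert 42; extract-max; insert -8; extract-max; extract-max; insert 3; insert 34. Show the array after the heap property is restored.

[34, 9, 14, 2, 3, -8]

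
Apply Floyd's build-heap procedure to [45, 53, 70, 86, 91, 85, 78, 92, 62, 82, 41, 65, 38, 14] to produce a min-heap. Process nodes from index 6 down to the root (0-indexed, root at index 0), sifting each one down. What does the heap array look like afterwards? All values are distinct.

sift down from index 6:
  78 vs only child 14 at index 13, swap → [45, 53, 70, 86, 91, 85, 14, 92, 62, 82, 41, 65, 38, 78]
sift down from index 5:
  85 vs smaller child 38 at index 12, swap → [45, 53, 70, 86, 91, 38, 14, 92, 62, 82, 41, 65, 85, 78]
sift down from index 4:
  91 vs smaller child 41 at index 10, swap → [45, 53, 70, 86, 41, 38, 14, 92, 62, 82, 91, 65, 85, 78]
sift down from index 3:
  86 vs smaller child 62 at index 8, swap → [45, 53, 70, 62, 41, 38, 14, 92, 86, 82, 91, 65, 85, 78]
sift down from index 2:
  70 vs smaller child 14 at index 6, swap → [45, 53, 14, 62, 41, 38, 70, 92, 86, 82, 91, 65, 85, 78]
sift down from index 1:
  53 vs smaller child 41 at index 4, swap → [45, 41, 14, 62, 53, 38, 70, 92, 86, 82, 91, 65, 85, 78]
sift down from index 0:
  45 vs smaller child 14 at index 2, swap → [14, 41, 45, 62, 53, 38, 70, 92, 86, 82, 91, 65, 85, 78]
  45 vs smaller child 38 at index 5, swap → [14, 41, 38, 62, 53, 45, 70, 92, 86, 82, 91, 65, 85, 78]

[14, 41, 38, 62, 53, 45, 70, 92, 86, 82, 91, 65, 85, 78]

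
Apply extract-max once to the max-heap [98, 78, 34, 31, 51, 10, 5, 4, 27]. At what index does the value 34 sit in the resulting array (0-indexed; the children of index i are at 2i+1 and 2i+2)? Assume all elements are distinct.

remove root 98; move last element 27 to root → [27, 78, 34, 31, 51, 10, 5, 4]
27 vs larger child 78 at index 1, swap → [78, 27, 34, 31, 51, 10, 5, 4]
27 vs larger child 51 at index 4, swap → [78, 51, 34, 31, 27, 10, 5, 4]
resulting array: [78, 51, 34, 31, 27, 10, 5, 4]

2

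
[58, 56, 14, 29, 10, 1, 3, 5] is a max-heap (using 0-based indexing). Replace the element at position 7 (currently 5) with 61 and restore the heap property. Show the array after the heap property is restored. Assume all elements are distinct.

[61, 58, 14, 56, 10, 1, 3, 29]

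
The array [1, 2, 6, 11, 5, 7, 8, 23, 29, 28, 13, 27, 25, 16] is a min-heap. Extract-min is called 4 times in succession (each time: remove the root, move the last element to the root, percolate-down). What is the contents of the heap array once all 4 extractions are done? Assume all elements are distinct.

[7, 11, 8, 23, 13, 27, 16, 25, 29, 28]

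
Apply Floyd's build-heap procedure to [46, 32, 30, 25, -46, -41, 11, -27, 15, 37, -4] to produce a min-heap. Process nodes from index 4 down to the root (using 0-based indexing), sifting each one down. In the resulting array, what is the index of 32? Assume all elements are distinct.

10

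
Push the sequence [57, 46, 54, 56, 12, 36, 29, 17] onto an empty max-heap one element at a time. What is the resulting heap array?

Insert 57:
  append 57 at index 0 → [57] (no swap needed)
Insert 46:
  append 46 at index 1 → [57, 46] (no swap needed)
Insert 54:
  append 54 at index 2 → [57, 46, 54] (no swap needed)
Insert 56:
  append 56 at index 3 → [57, 46, 54, 56]
  56 > parent 46 at index 1, swap → [57, 56, 54, 46]
Insert 12:
  append 12 at index 4 → [57, 56, 54, 46, 12] (no swap needed)
Insert 36:
  append 36 at index 5 → [57, 56, 54, 46, 12, 36] (no swap needed)
Insert 29:
  append 29 at index 6 → [57, 56, 54, 46, 12, 36, 29] (no swap needed)
Insert 17:
  append 17 at index 7 → [57, 56, 54, 46, 12, 36, 29, 17] (no swap needed)

[57, 56, 54, 46, 12, 36, 29, 17]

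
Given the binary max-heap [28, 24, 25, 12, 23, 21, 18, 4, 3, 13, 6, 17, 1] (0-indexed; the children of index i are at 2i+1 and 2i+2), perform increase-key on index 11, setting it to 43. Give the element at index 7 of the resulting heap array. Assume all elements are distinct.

4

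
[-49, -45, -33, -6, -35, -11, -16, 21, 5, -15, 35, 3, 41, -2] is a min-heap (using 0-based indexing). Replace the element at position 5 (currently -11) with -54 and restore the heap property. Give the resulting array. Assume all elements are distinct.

[-54, -45, -49, -6, -35, -33, -16, 21, 5, -15, 35, 3, 41, -2]

set index 5 from -11 to -54 → [-49, -45, -33, -6, -35, -54, -16, 21, 5, -15, 35, 3, 41, -2]
-54 < parent -33 at index 2, swap → [-49, -45, -54, -6, -35, -33, -16, 21, 5, -15, 35, 3, 41, -2]
-54 < parent -49 at index 0, swap → [-54, -45, -49, -6, -35, -33, -16, 21, 5, -15, 35, 3, 41, -2]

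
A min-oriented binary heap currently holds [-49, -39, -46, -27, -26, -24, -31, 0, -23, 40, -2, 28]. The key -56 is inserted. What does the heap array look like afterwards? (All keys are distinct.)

append -56 at index 12 → [-49, -39, -46, -27, -26, -24, -31, 0, -23, 40, -2, 28, -56]
-56 < parent -24 at index 5, swap → [-49, -39, -46, -27, -26, -56, -31, 0, -23, 40, -2, 28, -24]
-56 < parent -46 at index 2, swap → [-49, -39, -56, -27, -26, -46, -31, 0, -23, 40, -2, 28, -24]
-56 < parent -49 at index 0, swap → [-56, -39, -49, -27, -26, -46, -31, 0, -23, 40, -2, 28, -24]

[-56, -39, -49, -27, -26, -46, -31, 0, -23, 40, -2, 28, -24]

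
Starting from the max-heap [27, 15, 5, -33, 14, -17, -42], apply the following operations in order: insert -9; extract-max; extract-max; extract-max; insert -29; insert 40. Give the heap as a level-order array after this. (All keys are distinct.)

[40, -9, 5, -42, -33, -29, -17]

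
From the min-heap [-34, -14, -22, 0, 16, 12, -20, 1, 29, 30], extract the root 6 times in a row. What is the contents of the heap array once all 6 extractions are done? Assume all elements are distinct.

extract-min #1 returns -34:
  remove root -34; move last element 30 to root → [30, -14, -22, 0, 16, 12, -20, 1, 29]
  30 vs smaller child -22 at index 2, swap → [-22, -14, 30, 0, 16, 12, -20, 1, 29]
  30 vs smaller child -20 at index 6, swap → [-22, -14, -20, 0, 16, 12, 30, 1, 29]
extract-min #2 returns -22:
  remove root -22; move last element 29 to root → [29, -14, -20, 0, 16, 12, 30, 1]
  29 vs smaller child -20 at index 2, swap → [-20, -14, 29, 0, 16, 12, 30, 1]
  29 vs smaller child 12 at index 5, swap → [-20, -14, 12, 0, 16, 29, 30, 1]
extract-min #3 returns -20:
  remove root -20; move last element 1 to root → [1, -14, 12, 0, 16, 29, 30]
  1 vs smaller child -14 at index 1, swap → [-14, 1, 12, 0, 16, 29, 30]
  1 vs smaller child 0 at index 3, swap → [-14, 0, 12, 1, 16, 29, 30]
extract-min #4 returns -14:
  remove root -14; move last element 30 to root → [30, 0, 12, 1, 16, 29]
  30 vs smaller child 0 at index 1, swap → [0, 30, 12, 1, 16, 29]
  30 vs smaller child 1 at index 3, swap → [0, 1, 12, 30, 16, 29]
extract-min #5 returns 0:
  remove root 0; move last element 29 to root → [29, 1, 12, 30, 16]
  29 vs smaller child 1 at index 1, swap → [1, 29, 12, 30, 16]
  29 vs smaller child 16 at index 4, swap → [1, 16, 12, 30, 29]
extract-min #6 returns 1:
  remove root 1; move last element 29 to root → [29, 16, 12, 30]
  29 vs smaller child 12 at index 2, swap → [12, 16, 29, 30]

[12, 16, 29, 30]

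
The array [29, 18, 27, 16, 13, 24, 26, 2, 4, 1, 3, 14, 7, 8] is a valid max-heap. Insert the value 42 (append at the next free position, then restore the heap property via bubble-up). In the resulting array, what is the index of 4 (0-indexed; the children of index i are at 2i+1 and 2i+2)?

8

append 42 at index 14 → [29, 18, 27, 16, 13, 24, 26, 2, 4, 1, 3, 14, 7, 8, 42]
42 > parent 26 at index 6, swap → [29, 18, 27, 16, 13, 24, 42, 2, 4, 1, 3, 14, 7, 8, 26]
42 > parent 27 at index 2, swap → [29, 18, 42, 16, 13, 24, 27, 2, 4, 1, 3, 14, 7, 8, 26]
42 > parent 29 at index 0, swap → [42, 18, 29, 16, 13, 24, 27, 2, 4, 1, 3, 14, 7, 8, 26]
resulting array: [42, 18, 29, 16, 13, 24, 27, 2, 4, 1, 3, 14, 7, 8, 26]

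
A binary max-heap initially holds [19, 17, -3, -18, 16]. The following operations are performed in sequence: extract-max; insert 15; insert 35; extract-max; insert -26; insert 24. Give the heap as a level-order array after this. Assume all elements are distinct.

extract-max → returns 19:
  remove root 19; move last element 16 to root → [16, 17, -3, -18]
  16 vs larger child 17 at index 1, swap → [17, 16, -3, -18]
insert 15:
  append 15 at index 4 → [17, 16, -3, -18, 15] (no swap needed)
insert 35:
  append 35 at index 5 → [17, 16, -3, -18, 15, 35]
  35 > parent -3 at index 2, swap → [17, 16, 35, -18, 15, -3]
  35 > parent 17 at index 0, swap → [35, 16, 17, -18, 15, -3]
extract-max → returns 35:
  remove root 35; move last element -3 to root → [-3, 16, 17, -18, 15]
  -3 vs larger child 17 at index 2, swap → [17, 16, -3, -18, 15]
insert -26:
  append -26 at index 5 → [17, 16, -3, -18, 15, -26] (no swap needed)
insert 24:
  append 24 at index 6 → [17, 16, -3, -18, 15, -26, 24]
  24 > parent -3 at index 2, swap → [17, 16, 24, -18, 15, -26, -3]
  24 > parent 17 at index 0, swap → [24, 16, 17, -18, 15, -26, -3]

[24, 16, 17, -18, 15, -26, -3]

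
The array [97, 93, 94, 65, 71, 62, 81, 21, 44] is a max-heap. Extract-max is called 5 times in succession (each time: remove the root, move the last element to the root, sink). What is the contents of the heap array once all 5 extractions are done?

[65, 44, 62, 21]

extract-max #1 returns 97:
  remove root 97; move last element 44 to root → [44, 93, 94, 65, 71, 62, 81, 21]
  44 vs larger child 94 at index 2, swap → [94, 93, 44, 65, 71, 62, 81, 21]
  44 vs larger child 81 at index 6, swap → [94, 93, 81, 65, 71, 62, 44, 21]
extract-max #2 returns 94:
  remove root 94; move last element 21 to root → [21, 93, 81, 65, 71, 62, 44]
  21 vs larger child 93 at index 1, swap → [93, 21, 81, 65, 71, 62, 44]
  21 vs larger child 71 at index 4, swap → [93, 71, 81, 65, 21, 62, 44]
extract-max #3 returns 93:
  remove root 93; move last element 44 to root → [44, 71, 81, 65, 21, 62]
  44 vs larger child 81 at index 2, swap → [81, 71, 44, 65, 21, 62]
  44 vs only child 62 at index 5, swap → [81, 71, 62, 65, 21, 44]
extract-max #4 returns 81:
  remove root 81; move last element 44 to root → [44, 71, 62, 65, 21]
  44 vs larger child 71 at index 1, swap → [71, 44, 62, 65, 21]
  44 vs larger child 65 at index 3, swap → [71, 65, 62, 44, 21]
extract-max #5 returns 71:
  remove root 71; move last element 21 to root → [21, 65, 62, 44]
  21 vs larger child 65 at index 1, swap → [65, 21, 62, 44]
  21 vs only child 44 at index 3, swap → [65, 44, 62, 21]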